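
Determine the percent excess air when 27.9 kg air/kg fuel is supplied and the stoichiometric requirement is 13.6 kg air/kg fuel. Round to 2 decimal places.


Excess air = actual - stoichiometric = 27.9 - 13.6 = 14.30 kg/kg fuel
Excess air % = (excess / stoich) * 100 = (14.30 / 13.6) * 100 = 105.15%


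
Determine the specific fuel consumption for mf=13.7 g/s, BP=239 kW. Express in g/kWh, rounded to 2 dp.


SFC = (mf / BP) * 3600
Rate = 13.7 / 239 = 0.057322 g/(s*kW)
SFC = 0.057322 * 3600 = 206.36 g/kWh


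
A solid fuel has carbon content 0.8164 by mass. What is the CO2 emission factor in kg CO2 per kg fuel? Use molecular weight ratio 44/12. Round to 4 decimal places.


EF = C_frac * (M_CO2 / M_C)
EF = 0.8164 * (44/12)
EF = 0.8164 * 3.666667 = 2.9935 kg_CO2/kg_fuel


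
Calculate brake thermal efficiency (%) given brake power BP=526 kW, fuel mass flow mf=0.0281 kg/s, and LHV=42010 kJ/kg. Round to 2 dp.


eta_BTE = (BP / (mf * LHV)) * 100
Denominator = 0.0281 * 42010 = 1180.4810 kW
eta_BTE = (526 / 1180.4810) * 100 = 44.56%


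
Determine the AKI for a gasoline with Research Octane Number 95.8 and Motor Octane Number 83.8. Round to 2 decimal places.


AKI = (RON + MON) / 2
AKI = (95.8 + 83.8) / 2
AKI = 179.6 / 2 = 89.80


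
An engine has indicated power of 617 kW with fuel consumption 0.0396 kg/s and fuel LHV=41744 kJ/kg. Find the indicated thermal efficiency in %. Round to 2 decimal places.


eta_ith = (IP / (mf * LHV)) * 100
Denominator = 0.0396 * 41744 = 1653.0624 kW
eta_ith = (617 / 1653.0624) * 100 = 37.32%


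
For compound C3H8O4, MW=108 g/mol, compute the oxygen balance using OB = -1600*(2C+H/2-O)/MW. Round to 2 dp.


OB = -1600 * (2C + H/2 - O) / MW
Inner = 2*3 + 8/2 - 4 = 6.00
OB = -1600 * 6.00 / 108 = -88.89%


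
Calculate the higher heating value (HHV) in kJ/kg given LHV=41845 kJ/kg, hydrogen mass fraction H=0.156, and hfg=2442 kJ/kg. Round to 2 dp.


HHV = LHV + hfg * 9 * H
Water addition = 2442 * 9 * 0.156 = 3428.568 kJ/kg
HHV = 41845 + 3428.568 = 45273.57 kJ/kg


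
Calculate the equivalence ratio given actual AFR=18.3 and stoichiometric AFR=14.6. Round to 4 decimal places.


phi = AFR_stoich / AFR_actual
phi = 14.6 / 18.3 = 0.7978


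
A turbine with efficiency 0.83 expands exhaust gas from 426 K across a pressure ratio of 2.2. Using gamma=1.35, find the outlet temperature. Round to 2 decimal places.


T_out = T_in * (1 - eta * (1 - PR^(-(gamma-1)/gamma)))
Exponent = -(1.35-1)/1.35 = -0.25925926
PR^exp = 2.2^(-0.25925926) = 0.81512413
Factor = 1 - 0.83*(1 - 0.81512413) = 0.84655303
T_out = 426 * 0.84655303 = 360.63 K


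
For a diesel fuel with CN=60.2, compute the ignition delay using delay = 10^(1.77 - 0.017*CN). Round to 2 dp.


delay = 10^(1.77 - 0.017*CN)
Exponent = 1.77 - 0.017*60.2 = 0.7466
delay = 10^0.7466 = 5.58 ms


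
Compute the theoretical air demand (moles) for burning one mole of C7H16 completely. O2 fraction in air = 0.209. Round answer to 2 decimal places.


Balanced combustion: C7H16 + 11 O2 -> 7 CO2 + 8 H2O
O2 needed = C + H/4 = 7 + 16/4 = 11.00 moles
Air moles = O2 / 0.209 = 11.00 / 0.209 = 52.63 moles air


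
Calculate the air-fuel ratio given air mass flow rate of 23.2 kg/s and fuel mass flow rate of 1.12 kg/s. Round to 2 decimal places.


AFR = m_air / m_fuel
AFR = 23.2 / 1.12 = 20.71


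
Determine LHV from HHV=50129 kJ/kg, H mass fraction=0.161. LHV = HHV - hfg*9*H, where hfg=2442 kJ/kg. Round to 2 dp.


LHV = HHV - hfg * 9 * H
Water correction = 2442 * 9 * 0.161 = 3538.458 kJ/kg
LHV = 50129 - 3538.458 = 46590.54 kJ/kg


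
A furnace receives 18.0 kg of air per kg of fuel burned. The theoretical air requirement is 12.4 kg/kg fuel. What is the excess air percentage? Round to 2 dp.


Excess air = actual - stoichiometric = 18.0 - 12.4 = 5.60 kg/kg fuel
Excess air % = (excess / stoich) * 100 = (5.60 / 12.4) * 100 = 45.16%


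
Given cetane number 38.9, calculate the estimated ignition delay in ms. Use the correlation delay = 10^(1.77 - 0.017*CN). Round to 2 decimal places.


delay = 10^(1.77 - 0.017*CN)
Exponent = 1.77 - 0.017*38.9 = 1.1087
delay = 10^1.1087 = 12.84 ms


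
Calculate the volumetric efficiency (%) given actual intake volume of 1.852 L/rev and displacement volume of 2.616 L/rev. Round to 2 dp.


eta_v = (V_actual / V_disp) * 100
Ratio = 1.852 / 2.616 = 0.7080
eta_v = 0.7080 * 100 = 70.80%


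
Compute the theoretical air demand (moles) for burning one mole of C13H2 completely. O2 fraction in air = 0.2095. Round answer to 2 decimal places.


Balanced combustion: C13H2 + 13.5 O2 -> 13 CO2 + 1 H2O
O2 needed = C + H/4 = 13 + 2/4 = 13.50 moles
Air moles = O2 / 0.2095 = 13.50 / 0.2095 = 64.44 moles air


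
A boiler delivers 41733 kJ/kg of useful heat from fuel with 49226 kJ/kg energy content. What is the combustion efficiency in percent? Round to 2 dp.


Efficiency = (Q_useful / Q_fuel) * 100
Efficiency = (41733 / 49226) * 100
Efficiency = 0.8478 * 100 = 84.78%


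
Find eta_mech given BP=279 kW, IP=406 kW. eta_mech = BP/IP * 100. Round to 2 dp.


eta_mech = (BP / IP) * 100
Ratio = 279 / 406 = 0.6872
eta_mech = 0.6872 * 100 = 68.72%


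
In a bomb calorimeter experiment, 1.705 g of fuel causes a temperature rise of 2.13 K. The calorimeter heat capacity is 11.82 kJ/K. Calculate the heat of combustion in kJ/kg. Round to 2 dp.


Hc = C_cal * delta_T / m_fuel
Q_released = 11.82 * 2.13 = 25.1766 kJ
m_fuel = 1.705 g = 1.705/1000 kg = 0.001705 kg
Hc = 25.1766 / 0.001705 = 14766.33 kJ/kg


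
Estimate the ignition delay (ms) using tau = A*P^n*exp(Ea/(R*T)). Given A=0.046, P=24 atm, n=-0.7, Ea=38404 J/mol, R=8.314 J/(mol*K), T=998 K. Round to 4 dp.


tau = A * P^n * exp(Ea/(R*T))
P^n = 24^(-0.7) = 0.10810658
Ea/(R*T) = 38404/(8.314*998) = 4.628453
exp(Ea/(R*T)) = 102.355643
tau = 0.046 * 0.10810658 * 102.355643 = 0.5090 ms


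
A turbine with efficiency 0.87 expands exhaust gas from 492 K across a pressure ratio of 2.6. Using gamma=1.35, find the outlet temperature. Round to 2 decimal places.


T_out = T_in * (1 - eta * (1 - PR^(-(gamma-1)/gamma)))
Exponent = -(1.35-1)/1.35 = -0.25925926
PR^exp = 2.6^(-0.25925926) = 0.78057442
Factor = 1 - 0.87*(1 - 0.78057442) = 0.80909975
T_out = 492 * 0.80909975 = 398.08 K


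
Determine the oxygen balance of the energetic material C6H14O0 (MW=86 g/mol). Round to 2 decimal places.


OB = -1600 * (2C + H/2 - O) / MW
Inner = 2*6 + 14/2 - 0 = 19.00
OB = -1600 * 19.00 / 86 = -353.49%


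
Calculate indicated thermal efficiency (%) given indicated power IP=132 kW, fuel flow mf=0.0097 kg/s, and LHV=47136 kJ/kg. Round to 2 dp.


eta_ith = (IP / (mf * LHV)) * 100
Denominator = 0.0097 * 47136 = 457.2192 kW
eta_ith = (132 / 457.2192) * 100 = 28.87%


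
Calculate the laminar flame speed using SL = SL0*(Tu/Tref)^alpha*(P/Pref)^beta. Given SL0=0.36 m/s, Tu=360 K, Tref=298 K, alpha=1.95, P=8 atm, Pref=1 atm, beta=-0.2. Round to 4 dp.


SL = SL0 * (Tu/Tref)^alpha * (P/Pref)^beta
T ratio = 360/298 = 1.20805369
(T ratio)^alpha = 1.20805369^1.95 = 1.445667
(P/Pref)^beta = 8^(-0.2) = 0.659754
SL = 0.36 * 1.445667 * 0.659754 = 0.3434 m/s


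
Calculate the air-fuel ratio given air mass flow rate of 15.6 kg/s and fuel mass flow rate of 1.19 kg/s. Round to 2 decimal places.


AFR = m_air / m_fuel
AFR = 15.6 / 1.19 = 13.11


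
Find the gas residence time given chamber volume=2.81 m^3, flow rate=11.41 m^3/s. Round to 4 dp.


tau = V / Q_flow
tau = 2.81 / 11.41 = 0.2463 s


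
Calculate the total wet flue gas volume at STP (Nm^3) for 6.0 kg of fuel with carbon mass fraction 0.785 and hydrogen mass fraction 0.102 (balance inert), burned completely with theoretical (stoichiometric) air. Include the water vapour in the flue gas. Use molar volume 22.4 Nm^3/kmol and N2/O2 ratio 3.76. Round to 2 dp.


Per kg fuel: CO2 = (C/12 kmol)*22.4 = (0.785/12)*22.4 = 1.46533 Nm^3
Per kg fuel: H2O = (H/2 kmol)*22.4 = (0.102/2)*22.4 = 1.14240 Nm^3
O2 needed per kg fuel = C/12 + H/4 = 0.785/12 + 0.102/4 = 0.09091667 kmol
Per kg fuel: N2 = O2*3.76*22.4 = 0.09091667*3.76*22.4 = 7.65737 Nm^3
Total per kg = 1.46533 + 1.14240 + 7.65737 = 10.26510 Nm^3
Total = 10.26510 * 6.0 = 61.59 Nm^3


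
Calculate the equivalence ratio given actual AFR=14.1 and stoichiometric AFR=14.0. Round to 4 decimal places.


phi = AFR_stoich / AFR_actual
phi = 14.0 / 14.1 = 0.9929


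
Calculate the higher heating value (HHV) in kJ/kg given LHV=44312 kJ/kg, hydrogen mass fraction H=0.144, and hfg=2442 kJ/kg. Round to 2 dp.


HHV = LHV + hfg * 9 * H
Water addition = 2442 * 9 * 0.144 = 3164.832 kJ/kg
HHV = 44312 + 3164.832 = 47476.83 kJ/kg


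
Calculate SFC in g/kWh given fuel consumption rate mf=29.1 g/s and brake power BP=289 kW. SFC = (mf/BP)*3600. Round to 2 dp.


SFC = (mf / BP) * 3600
Rate = 29.1 / 289 = 0.100692 g/(s*kW)
SFC = 0.100692 * 3600 = 362.49 g/kWh


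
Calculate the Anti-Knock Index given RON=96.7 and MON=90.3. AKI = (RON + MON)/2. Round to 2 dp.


AKI = (RON + MON) / 2
AKI = (96.7 + 90.3) / 2
AKI = 187.0 / 2 = 93.50


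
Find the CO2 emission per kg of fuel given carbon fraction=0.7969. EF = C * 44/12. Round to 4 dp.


EF = C_frac * (M_CO2 / M_C)
EF = 0.7969 * (44/12)
EF = 0.7969 * 3.666667 = 2.9220 kg_CO2/kg_fuel


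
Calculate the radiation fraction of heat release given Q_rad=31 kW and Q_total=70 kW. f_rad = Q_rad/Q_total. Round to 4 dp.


f_rad = Q_rad / Q_total
f_rad = 31 / 70 = 0.4429


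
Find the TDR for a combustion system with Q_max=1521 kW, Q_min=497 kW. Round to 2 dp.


TDR = Q_max / Q_min
TDR = 1521 / 497 = 3.06


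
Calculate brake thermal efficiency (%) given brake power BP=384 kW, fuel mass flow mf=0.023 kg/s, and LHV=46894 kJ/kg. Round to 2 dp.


eta_BTE = (BP / (mf * LHV)) * 100
Denominator = 0.023 * 46894 = 1078.5620 kW
eta_BTE = (384 / 1078.5620) * 100 = 35.60%


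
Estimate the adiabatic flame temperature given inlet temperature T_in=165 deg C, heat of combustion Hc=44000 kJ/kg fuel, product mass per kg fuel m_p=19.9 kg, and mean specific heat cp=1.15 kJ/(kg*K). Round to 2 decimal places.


T_ad = T_in + Hc / (m_p * cp)
Denominator = 19.9 * 1.15 = 22.8850
Temperature rise = 44000 / 22.8850 = 1922.66 K
T_ad = 165 + 1922.66 = 2087.66 deg C


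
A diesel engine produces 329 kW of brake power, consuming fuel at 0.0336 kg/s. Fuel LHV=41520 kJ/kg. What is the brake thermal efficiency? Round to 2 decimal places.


eta_BTE = (BP / (mf * LHV)) * 100
Denominator = 0.0336 * 41520 = 1395.0720 kW
eta_BTE = (329 / 1395.0720) * 100 = 23.58%


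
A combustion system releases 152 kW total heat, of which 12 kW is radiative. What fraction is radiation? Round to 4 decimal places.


f_rad = Q_rad / Q_total
f_rad = 12 / 152 = 0.0789


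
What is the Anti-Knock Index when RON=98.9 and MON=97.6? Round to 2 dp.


AKI = (RON + MON) / 2
AKI = (98.9 + 97.6) / 2
AKI = 196.5 / 2 = 98.25


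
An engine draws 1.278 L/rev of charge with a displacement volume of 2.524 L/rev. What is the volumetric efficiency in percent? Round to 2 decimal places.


eta_v = (V_actual / V_disp) * 100
Ratio = 1.278 / 2.524 = 0.5063
eta_v = 0.5063 * 100 = 50.63%


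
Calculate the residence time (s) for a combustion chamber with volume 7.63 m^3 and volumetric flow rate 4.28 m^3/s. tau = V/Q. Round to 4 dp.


tau = V / Q_flow
tau = 7.63 / 4.28 = 1.7827 s


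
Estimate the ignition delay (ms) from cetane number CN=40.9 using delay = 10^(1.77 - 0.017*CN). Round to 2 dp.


delay = 10^(1.77 - 0.017*CN)
Exponent = 1.77 - 0.017*40.9 = 1.0747
delay = 10^1.0747 = 11.88 ms


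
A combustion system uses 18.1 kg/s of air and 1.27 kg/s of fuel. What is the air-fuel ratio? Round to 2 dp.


AFR = m_air / m_fuel
AFR = 18.1 / 1.27 = 14.25


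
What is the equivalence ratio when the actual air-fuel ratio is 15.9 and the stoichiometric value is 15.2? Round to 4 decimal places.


phi = AFR_stoich / AFR_actual
phi = 15.2 / 15.9 = 0.9560


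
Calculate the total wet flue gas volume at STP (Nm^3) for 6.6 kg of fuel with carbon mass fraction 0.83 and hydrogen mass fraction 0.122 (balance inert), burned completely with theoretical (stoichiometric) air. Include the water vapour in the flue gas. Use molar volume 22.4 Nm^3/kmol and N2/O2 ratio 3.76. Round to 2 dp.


Per kg fuel: CO2 = (C/12 kmol)*22.4 = (0.83/12)*22.4 = 1.54933 Nm^3
Per kg fuel: H2O = (H/2 kmol)*22.4 = (0.122/2)*22.4 = 1.36640 Nm^3
O2 needed per kg fuel = C/12 + H/4 = 0.83/12 + 0.122/4 = 0.09966667 kmol
Per kg fuel: N2 = O2*3.76*22.4 = 0.09966667*3.76*22.4 = 8.39433 Nm^3
Total per kg = 1.54933 + 1.36640 + 8.39433 = 11.31006 Nm^3
Total = 11.31006 * 6.6 = 74.65 Nm^3


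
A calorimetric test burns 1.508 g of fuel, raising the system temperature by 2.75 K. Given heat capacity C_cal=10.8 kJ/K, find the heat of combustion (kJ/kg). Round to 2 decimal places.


Hc = C_cal * delta_T / m_fuel
Q_released = 10.8 * 2.75 = 29.7000 kJ
m_fuel = 1.508 g = 1.508/1000 kg = 0.001508 kg
Hc = 29.7000 / 0.001508 = 19694.96 kJ/kg


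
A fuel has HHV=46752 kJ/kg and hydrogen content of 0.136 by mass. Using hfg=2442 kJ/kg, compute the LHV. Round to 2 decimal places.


LHV = HHV - hfg * 9 * H
Water correction = 2442 * 9 * 0.136 = 2989.008 kJ/kg
LHV = 46752 - 2989.008 = 43762.99 kJ/kg


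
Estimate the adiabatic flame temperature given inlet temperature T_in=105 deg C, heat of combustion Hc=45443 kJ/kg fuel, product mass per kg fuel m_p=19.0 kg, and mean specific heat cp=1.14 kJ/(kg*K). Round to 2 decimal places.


T_ad = T_in + Hc / (m_p * cp)
Denominator = 19.0 * 1.14 = 21.6600
Temperature rise = 45443 / 21.6600 = 2098.01 K
T_ad = 105 + 2098.01 = 2203.01 deg C


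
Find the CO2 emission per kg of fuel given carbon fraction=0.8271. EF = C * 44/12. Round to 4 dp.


EF = C_frac * (M_CO2 / M_C)
EF = 0.8271 * (44/12)
EF = 0.8271 * 3.666667 = 3.0327 kg_CO2/kg_fuel


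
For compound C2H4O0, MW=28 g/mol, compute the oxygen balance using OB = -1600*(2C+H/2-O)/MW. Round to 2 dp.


OB = -1600 * (2C + H/2 - O) / MW
Inner = 2*2 + 4/2 - 0 = 6.00
OB = -1600 * 6.00 / 28 = -342.86%


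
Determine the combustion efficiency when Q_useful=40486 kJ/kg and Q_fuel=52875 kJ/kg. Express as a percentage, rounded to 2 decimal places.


Efficiency = (Q_useful / Q_fuel) * 100
Efficiency = (40486 / 52875) * 100
Efficiency = 0.7657 * 100 = 76.57%


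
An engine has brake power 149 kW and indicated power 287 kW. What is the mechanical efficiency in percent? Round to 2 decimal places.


eta_mech = (BP / IP) * 100
Ratio = 149 / 287 = 0.5192
eta_mech = 0.5192 * 100 = 51.92%


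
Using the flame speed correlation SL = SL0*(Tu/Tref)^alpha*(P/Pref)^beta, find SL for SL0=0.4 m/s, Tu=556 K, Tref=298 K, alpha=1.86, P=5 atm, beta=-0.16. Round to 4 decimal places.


SL = SL0 * (Tu/Tref)^alpha * (P/Pref)^beta
T ratio = 556/298 = 1.86577181
(T ratio)^alpha = 1.86577181^1.86 = 3.190045
(P/Pref)^beta = 5^(-0.16) = 0.772974
SL = 0.4 * 3.190045 * 0.772974 = 0.9863 m/s


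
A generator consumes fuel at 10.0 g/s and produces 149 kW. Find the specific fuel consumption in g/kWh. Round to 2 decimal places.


SFC = (mf / BP) * 3600
Rate = 10.0 / 149 = 0.067114 g/(s*kW)
SFC = 0.067114 * 3600 = 241.61 g/kWh


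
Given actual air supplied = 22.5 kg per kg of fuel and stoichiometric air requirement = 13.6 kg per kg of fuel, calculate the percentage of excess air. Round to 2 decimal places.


Excess air = actual - stoichiometric = 22.5 - 13.6 = 8.90 kg/kg fuel
Excess air % = (excess / stoich) * 100 = (8.90 / 13.6) * 100 = 65.44%


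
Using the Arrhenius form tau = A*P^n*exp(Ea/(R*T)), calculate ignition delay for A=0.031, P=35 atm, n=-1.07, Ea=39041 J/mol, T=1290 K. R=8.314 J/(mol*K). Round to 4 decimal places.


tau = A * P^n * exp(Ea/(R*T))
P^n = 35^(-1.07) = 0.02227651
Ea/(R*T) = 39041/(8.314*1290) = 3.640166
exp(Ea/(R*T)) = 38.098165
tau = 0.031 * 0.02227651 * 38.098165 = 0.0263 ms


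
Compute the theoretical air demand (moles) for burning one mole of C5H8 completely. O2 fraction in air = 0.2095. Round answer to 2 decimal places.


Balanced combustion: C5H8 + 7 O2 -> 5 CO2 + 4 H2O
O2 needed = C + H/4 = 5 + 8/4 = 7.00 moles
Air moles = O2 / 0.2095 = 7.00 / 0.2095 = 33.41 moles air


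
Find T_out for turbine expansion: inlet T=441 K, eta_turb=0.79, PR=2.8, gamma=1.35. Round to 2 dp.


T_out = T_in * (1 - eta * (1 - PR^(-(gamma-1)/gamma)))
Exponent = -(1.35-1)/1.35 = -0.25925926
PR^exp = 2.8^(-0.25925926) = 0.76572026
Factor = 1 - 0.79*(1 - 0.76572026) = 0.81491901
T_out = 441 * 0.81491901 = 359.38 K


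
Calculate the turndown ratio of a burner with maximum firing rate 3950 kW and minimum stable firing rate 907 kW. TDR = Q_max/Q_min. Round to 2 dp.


TDR = Q_max / Q_min
TDR = 3950 / 907 = 4.36


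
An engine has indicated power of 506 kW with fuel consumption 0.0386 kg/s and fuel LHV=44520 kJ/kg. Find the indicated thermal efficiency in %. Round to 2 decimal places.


eta_ith = (IP / (mf * LHV)) * 100
Denominator = 0.0386 * 44520 = 1718.4720 kW
eta_ith = (506 / 1718.4720) * 100 = 29.44%


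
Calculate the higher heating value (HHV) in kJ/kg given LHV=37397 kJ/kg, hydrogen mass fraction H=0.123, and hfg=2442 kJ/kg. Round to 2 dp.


HHV = LHV + hfg * 9 * H
Water addition = 2442 * 9 * 0.123 = 2703.294 kJ/kg
HHV = 37397 + 2703.294 = 40100.29 kJ/kg


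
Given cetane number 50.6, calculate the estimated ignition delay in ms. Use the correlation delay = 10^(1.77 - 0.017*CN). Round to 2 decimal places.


delay = 10^(1.77 - 0.017*CN)
Exponent = 1.77 - 0.017*50.6 = 0.9098
delay = 10^0.9098 = 8.12 ms


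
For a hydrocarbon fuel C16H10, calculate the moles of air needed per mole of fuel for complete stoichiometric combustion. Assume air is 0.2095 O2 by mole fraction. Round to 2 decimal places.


Balanced combustion: C16H10 + 18.5 O2 -> 16 CO2 + 5 H2O
O2 needed = C + H/4 = 16 + 10/4 = 18.50 moles
Air moles = O2 / 0.2095 = 18.50 / 0.2095 = 88.31 moles air


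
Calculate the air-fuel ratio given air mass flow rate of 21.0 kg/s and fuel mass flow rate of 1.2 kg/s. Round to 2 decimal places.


AFR = m_air / m_fuel
AFR = 21.0 / 1.2 = 17.50


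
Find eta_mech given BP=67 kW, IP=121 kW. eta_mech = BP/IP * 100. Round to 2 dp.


eta_mech = (BP / IP) * 100
Ratio = 67 / 121 = 0.5537
eta_mech = 0.5537 * 100 = 55.37%


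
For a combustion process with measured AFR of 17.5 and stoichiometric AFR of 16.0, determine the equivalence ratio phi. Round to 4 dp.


phi = AFR_stoich / AFR_actual
phi = 16.0 / 17.5 = 0.9143


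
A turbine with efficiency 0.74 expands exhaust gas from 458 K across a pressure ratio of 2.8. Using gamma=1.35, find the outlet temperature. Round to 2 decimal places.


T_out = T_in * (1 - eta * (1 - PR^(-(gamma-1)/gamma)))
Exponent = -(1.35-1)/1.35 = -0.25925926
PR^exp = 2.8^(-0.25925926) = 0.76572026
Factor = 1 - 0.74*(1 - 0.76572026) = 0.82663299
T_out = 458 * 0.82663299 = 378.60 K


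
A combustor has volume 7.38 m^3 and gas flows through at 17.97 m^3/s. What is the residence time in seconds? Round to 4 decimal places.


tau = V / Q_flow
tau = 7.38 / 17.97 = 0.4107 s


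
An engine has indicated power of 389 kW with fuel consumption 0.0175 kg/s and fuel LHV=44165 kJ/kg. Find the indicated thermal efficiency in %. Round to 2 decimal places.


eta_ith = (IP / (mf * LHV)) * 100
Denominator = 0.0175 * 44165 = 772.8875 kW
eta_ith = (389 / 772.8875) * 100 = 50.33%


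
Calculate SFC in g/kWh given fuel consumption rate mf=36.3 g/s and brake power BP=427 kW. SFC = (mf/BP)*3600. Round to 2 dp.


SFC = (mf / BP) * 3600
Rate = 36.3 / 427 = 0.085012 g/(s*kW)
SFC = 0.085012 * 3600 = 306.04 g/kWh


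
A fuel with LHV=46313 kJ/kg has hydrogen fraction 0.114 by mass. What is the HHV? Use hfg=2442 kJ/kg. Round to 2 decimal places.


HHV = LHV + hfg * 9 * H
Water addition = 2442 * 9 * 0.114 = 2505.492 kJ/kg
HHV = 46313 + 2505.492 = 48818.49 kJ/kg


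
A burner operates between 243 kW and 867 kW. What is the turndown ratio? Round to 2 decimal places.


TDR = Q_max / Q_min
TDR = 867 / 243 = 3.57


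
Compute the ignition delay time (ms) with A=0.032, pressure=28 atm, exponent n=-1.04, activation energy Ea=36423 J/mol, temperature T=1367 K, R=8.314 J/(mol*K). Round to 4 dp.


tau = A * P^n * exp(Ea/(R*T))
P^n = 28^(-1.04) = 0.03125760
Ea/(R*T) = 36423/(8.314*1367) = 3.204772
exp(Ea/(R*T)) = 24.649887
tau = 0.032 * 0.03125760 * 24.649887 = 0.0247 ms


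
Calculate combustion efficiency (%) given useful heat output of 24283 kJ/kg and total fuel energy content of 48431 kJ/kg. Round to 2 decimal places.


Efficiency = (Q_useful / Q_fuel) * 100
Efficiency = (24283 / 48431) * 100
Efficiency = 0.5014 * 100 = 50.14%


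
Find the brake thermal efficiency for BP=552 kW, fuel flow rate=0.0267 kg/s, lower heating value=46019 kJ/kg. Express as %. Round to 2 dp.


eta_BTE = (BP / (mf * LHV)) * 100
Denominator = 0.0267 * 46019 = 1228.7073 kW
eta_BTE = (552 / 1228.7073) * 100 = 44.93%


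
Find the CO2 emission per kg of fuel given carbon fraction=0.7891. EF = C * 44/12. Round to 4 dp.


EF = C_frac * (M_CO2 / M_C)
EF = 0.7891 * (44/12)
EF = 0.7891 * 3.666667 = 2.8934 kg_CO2/kg_fuel


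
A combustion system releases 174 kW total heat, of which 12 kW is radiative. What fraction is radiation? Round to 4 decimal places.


f_rad = Q_rad / Q_total
f_rad = 12 / 174 = 0.0690


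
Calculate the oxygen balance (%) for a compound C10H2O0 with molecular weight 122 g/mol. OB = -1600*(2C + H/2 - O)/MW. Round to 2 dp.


OB = -1600 * (2C + H/2 - O) / MW
Inner = 2*10 + 2/2 - 0 = 21.00
OB = -1600 * 21.00 / 122 = -275.41%


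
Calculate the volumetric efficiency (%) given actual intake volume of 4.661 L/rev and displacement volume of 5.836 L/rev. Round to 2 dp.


eta_v = (V_actual / V_disp) * 100
Ratio = 4.661 / 5.836 = 0.7987
eta_v = 0.7987 * 100 = 79.87%


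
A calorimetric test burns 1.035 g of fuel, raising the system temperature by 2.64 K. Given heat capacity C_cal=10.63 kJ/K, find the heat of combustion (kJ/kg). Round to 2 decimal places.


Hc = C_cal * delta_T / m_fuel
Q_released = 10.63 * 2.64 = 28.0632 kJ
m_fuel = 1.035 g = 1.035/1000 kg = 0.001035 kg
Hc = 28.0632 / 0.001035 = 27114.20 kJ/kg


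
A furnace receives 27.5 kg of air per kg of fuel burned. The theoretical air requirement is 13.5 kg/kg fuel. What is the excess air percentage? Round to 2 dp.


Excess air = actual - stoichiometric = 27.5 - 13.5 = 14.00 kg/kg fuel
Excess air % = (excess / stoich) * 100 = (14.00 / 13.5) * 100 = 103.70%


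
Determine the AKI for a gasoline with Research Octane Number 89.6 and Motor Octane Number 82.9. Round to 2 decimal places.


AKI = (RON + MON) / 2
AKI = (89.6 + 82.9) / 2
AKI = 172.5 / 2 = 86.25


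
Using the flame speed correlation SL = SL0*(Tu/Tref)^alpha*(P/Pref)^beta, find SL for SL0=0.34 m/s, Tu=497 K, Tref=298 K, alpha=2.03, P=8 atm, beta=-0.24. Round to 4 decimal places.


SL = SL0 * (Tu/Tref)^alpha * (P/Pref)^beta
T ratio = 497/298 = 1.66778523
(T ratio)^alpha = 1.66778523^2.03 = 2.824519
(P/Pref)^beta = 8^(-0.24) = 0.607097
SL = 0.34 * 2.824519 * 0.607097 = 0.5830 m/s


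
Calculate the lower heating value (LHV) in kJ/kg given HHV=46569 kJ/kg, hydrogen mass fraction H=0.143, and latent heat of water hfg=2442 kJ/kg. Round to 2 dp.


LHV = HHV - hfg * 9 * H
Water correction = 2442 * 9 * 0.143 = 3142.854 kJ/kg
LHV = 46569 - 3142.854 = 43426.15 kJ/kg


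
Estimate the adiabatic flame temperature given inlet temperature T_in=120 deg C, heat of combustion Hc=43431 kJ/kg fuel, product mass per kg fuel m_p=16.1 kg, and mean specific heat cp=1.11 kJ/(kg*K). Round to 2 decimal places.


T_ad = T_in + Hc / (m_p * cp)
Denominator = 16.1 * 1.11 = 17.8710
Temperature rise = 43431 / 17.8710 = 2430.25 K
T_ad = 120 + 2430.25 = 2550.25 deg C


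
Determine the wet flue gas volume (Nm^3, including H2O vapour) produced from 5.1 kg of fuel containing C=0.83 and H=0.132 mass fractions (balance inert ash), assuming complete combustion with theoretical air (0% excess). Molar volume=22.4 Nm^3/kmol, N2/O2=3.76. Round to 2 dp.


Per kg fuel: CO2 = (C/12 kmol)*22.4 = (0.83/12)*22.4 = 1.54933 Nm^3
Per kg fuel: H2O = (H/2 kmol)*22.4 = (0.132/2)*22.4 = 1.47840 Nm^3
O2 needed per kg fuel = C/12 + H/4 = 0.83/12 + 0.132/4 = 0.10216667 kmol
Per kg fuel: N2 = O2*3.76*22.4 = 0.10216667*3.76*22.4 = 8.60489 Nm^3
Total per kg = 1.54933 + 1.47840 + 8.60489 = 11.63262 Nm^3
Total = 11.63262 * 5.1 = 59.33 Nm^3


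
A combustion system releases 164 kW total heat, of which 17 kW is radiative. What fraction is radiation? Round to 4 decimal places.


f_rad = Q_rad / Q_total
f_rad = 17 / 164 = 0.1037


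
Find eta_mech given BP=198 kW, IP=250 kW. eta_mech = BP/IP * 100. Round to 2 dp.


eta_mech = (BP / IP) * 100
Ratio = 198 / 250 = 0.7920
eta_mech = 0.7920 * 100 = 79.20%


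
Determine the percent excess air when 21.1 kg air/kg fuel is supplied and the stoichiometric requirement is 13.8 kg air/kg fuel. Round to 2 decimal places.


Excess air = actual - stoichiometric = 21.1 - 13.8 = 7.30 kg/kg fuel
Excess air % = (excess / stoich) * 100 = (7.30 / 13.8) * 100 = 52.90%


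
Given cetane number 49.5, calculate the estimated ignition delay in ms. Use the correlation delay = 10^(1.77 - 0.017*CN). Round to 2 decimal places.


delay = 10^(1.77 - 0.017*CN)
Exponent = 1.77 - 0.017*49.5 = 0.9285
delay = 10^0.9285 = 8.48 ms


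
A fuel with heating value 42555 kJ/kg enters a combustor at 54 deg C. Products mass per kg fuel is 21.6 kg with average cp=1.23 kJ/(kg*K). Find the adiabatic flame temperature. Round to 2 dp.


T_ad = T_in + Hc / (m_p * cp)
Denominator = 21.6 * 1.23 = 26.5680
Temperature rise = 42555 / 26.5680 = 1601.74 K
T_ad = 54 + 1601.74 = 1655.74 deg C


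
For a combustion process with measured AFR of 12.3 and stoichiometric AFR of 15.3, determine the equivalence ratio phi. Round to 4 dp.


phi = AFR_stoich / AFR_actual
phi = 15.3 / 12.3 = 1.2439


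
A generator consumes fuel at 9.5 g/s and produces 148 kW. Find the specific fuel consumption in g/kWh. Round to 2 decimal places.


SFC = (mf / BP) * 3600
Rate = 9.5 / 148 = 0.064189 g/(s*kW)
SFC = 0.064189 * 3600 = 231.08 g/kWh


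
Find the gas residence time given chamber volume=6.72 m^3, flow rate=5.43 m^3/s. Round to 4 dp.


tau = V / Q_flow
tau = 6.72 / 5.43 = 1.2376 s


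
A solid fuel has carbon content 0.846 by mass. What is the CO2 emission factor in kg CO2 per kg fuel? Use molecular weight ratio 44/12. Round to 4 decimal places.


EF = C_frac * (M_CO2 / M_C)
EF = 0.846 * (44/12)
EF = 0.846 * 3.666667 = 3.1020 kg_CO2/kg_fuel


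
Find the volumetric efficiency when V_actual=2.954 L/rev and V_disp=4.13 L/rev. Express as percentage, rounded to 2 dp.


eta_v = (V_actual / V_disp) * 100
Ratio = 2.954 / 4.13 = 0.7153
eta_v = 0.7153 * 100 = 71.53%


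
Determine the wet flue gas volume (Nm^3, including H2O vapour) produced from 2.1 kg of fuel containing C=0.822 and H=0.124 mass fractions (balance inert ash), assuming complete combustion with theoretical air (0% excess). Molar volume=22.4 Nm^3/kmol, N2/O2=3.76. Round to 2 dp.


Per kg fuel: CO2 = (C/12 kmol)*22.4 = (0.822/12)*22.4 = 1.53440 Nm^3
Per kg fuel: H2O = (H/2 kmol)*22.4 = (0.124/2)*22.4 = 1.38880 Nm^3
O2 needed per kg fuel = C/12 + H/4 = 0.822/12 + 0.124/4 = 0.09950000 kmol
Per kg fuel: N2 = O2*3.76*22.4 = 0.09950000*3.76*22.4 = 8.38029 Nm^3
Total per kg = 1.53440 + 1.38880 + 8.38029 = 11.30349 Nm^3
Total = 11.30349 * 2.1 = 23.74 Nm^3


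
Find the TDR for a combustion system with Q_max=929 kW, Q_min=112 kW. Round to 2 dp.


TDR = Q_max / Q_min
TDR = 929 / 112 = 8.29


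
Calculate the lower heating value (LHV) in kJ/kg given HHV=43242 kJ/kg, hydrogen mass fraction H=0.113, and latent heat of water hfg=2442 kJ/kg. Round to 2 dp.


LHV = HHV - hfg * 9 * H
Water correction = 2442 * 9 * 0.113 = 2483.514 kJ/kg
LHV = 43242 - 2483.514 = 40758.49 kJ/kg


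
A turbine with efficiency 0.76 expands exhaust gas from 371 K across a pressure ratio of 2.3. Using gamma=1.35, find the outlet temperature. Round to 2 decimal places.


T_out = T_in * (1 - eta * (1 - PR^(-(gamma-1)/gamma)))
Exponent = -(1.35-1)/1.35 = -0.25925926
PR^exp = 2.3^(-0.25925926) = 0.80578413
Factor = 1 - 0.76*(1 - 0.80578413) = 0.85239594
T_out = 371 * 0.85239594 = 316.24 K


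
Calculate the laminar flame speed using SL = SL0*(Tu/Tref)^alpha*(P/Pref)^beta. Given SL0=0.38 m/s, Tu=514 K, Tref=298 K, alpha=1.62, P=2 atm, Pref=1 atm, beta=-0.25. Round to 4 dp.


SL = SL0 * (Tu/Tref)^alpha * (P/Pref)^beta
T ratio = 514/298 = 1.72483221
(T ratio)^alpha = 1.72483221^1.62 = 2.418410
(P/Pref)^beta = 2^(-0.25) = 0.840896
SL = 0.38 * 2.418410 * 0.840896 = 0.7728 m/s


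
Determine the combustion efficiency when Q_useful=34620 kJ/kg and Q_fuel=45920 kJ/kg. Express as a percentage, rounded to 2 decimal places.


Efficiency = (Q_useful / Q_fuel) * 100
Efficiency = (34620 / 45920) * 100
Efficiency = 0.7539 * 100 = 75.39%


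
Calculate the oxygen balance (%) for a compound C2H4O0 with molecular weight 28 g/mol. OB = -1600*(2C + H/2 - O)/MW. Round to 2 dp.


OB = -1600 * (2C + H/2 - O) / MW
Inner = 2*2 + 4/2 - 0 = 6.00
OB = -1600 * 6.00 / 28 = -342.86%


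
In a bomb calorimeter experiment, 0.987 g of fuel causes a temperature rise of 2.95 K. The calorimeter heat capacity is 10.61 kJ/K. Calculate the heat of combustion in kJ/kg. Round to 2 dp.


Hc = C_cal * delta_T / m_fuel
Q_released = 10.61 * 2.95 = 31.2995 kJ
m_fuel = 0.987 g = 0.987/1000 kg = 0.000987 kg
Hc = 31.2995 / 0.000987 = 31711.75 kJ/kg


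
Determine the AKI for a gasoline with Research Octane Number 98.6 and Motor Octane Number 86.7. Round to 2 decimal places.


AKI = (RON + MON) / 2
AKI = (98.6 + 86.7) / 2
AKI = 185.3 / 2 = 92.65


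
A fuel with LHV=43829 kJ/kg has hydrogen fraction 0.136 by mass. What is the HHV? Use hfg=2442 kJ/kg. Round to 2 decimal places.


HHV = LHV + hfg * 9 * H
Water addition = 2442 * 9 * 0.136 = 2989.008 kJ/kg
HHV = 43829 + 2989.008 = 46818.01 kJ/kg


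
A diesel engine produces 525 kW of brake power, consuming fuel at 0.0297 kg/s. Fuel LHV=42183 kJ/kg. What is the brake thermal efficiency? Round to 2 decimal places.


eta_BTE = (BP / (mf * LHV)) * 100
Denominator = 0.0297 * 42183 = 1252.8351 kW
eta_BTE = (525 / 1252.8351) * 100 = 41.90%


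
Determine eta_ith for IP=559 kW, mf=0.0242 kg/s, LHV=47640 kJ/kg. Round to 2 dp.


eta_ith = (IP / (mf * LHV)) * 100
Denominator = 0.0242 * 47640 = 1152.8880 kW
eta_ith = (559 / 1152.8880) * 100 = 48.49%


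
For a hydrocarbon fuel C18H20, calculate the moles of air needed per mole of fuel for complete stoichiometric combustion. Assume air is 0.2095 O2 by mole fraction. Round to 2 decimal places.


Balanced combustion: C18H20 + 23 O2 -> 18 CO2 + 10 H2O
O2 needed = C + H/4 = 18 + 20/4 = 23.00 moles
Air moles = O2 / 0.2095 = 23.00 / 0.2095 = 109.79 moles air


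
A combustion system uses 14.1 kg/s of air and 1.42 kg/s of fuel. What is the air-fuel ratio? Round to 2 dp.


AFR = m_air / m_fuel
AFR = 14.1 / 1.42 = 9.93


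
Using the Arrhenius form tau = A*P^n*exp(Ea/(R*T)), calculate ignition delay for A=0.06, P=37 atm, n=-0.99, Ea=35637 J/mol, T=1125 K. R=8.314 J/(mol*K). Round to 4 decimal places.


tau = A * P^n * exp(Ea/(R*T))
P^n = 37^(-0.99) = 0.02802078
Ea/(R*T) = 35637/(8.314*1125) = 3.810119
exp(Ea/(R*T)) = 45.155834
tau = 0.06 * 0.02802078 * 45.155834 = 0.0759 ms


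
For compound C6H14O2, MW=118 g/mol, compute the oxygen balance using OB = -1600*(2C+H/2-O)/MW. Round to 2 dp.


OB = -1600 * (2C + H/2 - O) / MW
Inner = 2*6 + 14/2 - 2 = 17.00
OB = -1600 * 17.00 / 118 = -230.51%


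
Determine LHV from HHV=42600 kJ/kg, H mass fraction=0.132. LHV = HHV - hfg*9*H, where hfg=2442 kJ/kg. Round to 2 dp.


LHV = HHV - hfg * 9 * H
Water correction = 2442 * 9 * 0.132 = 2901.096 kJ/kg
LHV = 42600 - 2901.096 = 39698.90 kJ/kg


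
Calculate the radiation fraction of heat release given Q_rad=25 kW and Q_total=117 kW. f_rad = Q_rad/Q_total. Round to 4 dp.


f_rad = Q_rad / Q_total
f_rad = 25 / 117 = 0.2137


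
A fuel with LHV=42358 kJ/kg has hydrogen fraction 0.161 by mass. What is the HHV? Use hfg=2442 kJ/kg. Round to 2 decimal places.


HHV = LHV + hfg * 9 * H
Water addition = 2442 * 9 * 0.161 = 3538.458 kJ/kg
HHV = 42358 + 3538.458 = 45896.46 kJ/kg


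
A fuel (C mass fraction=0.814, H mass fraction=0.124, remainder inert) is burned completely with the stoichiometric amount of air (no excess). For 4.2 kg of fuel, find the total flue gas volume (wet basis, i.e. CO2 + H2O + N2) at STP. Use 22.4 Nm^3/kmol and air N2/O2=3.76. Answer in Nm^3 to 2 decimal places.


Per kg fuel: CO2 = (C/12 kmol)*22.4 = (0.814/12)*22.4 = 1.51947 Nm^3
Per kg fuel: H2O = (H/2 kmol)*22.4 = (0.124/2)*22.4 = 1.38880 Nm^3
O2 needed per kg fuel = C/12 + H/4 = 0.814/12 + 0.124/4 = 0.09883333 kmol
Per kg fuel: N2 = O2*3.76*22.4 = 0.09883333*3.76*22.4 = 8.32414 Nm^3
Total per kg = 1.51947 + 1.38880 + 8.32414 = 11.23241 Nm^3
Total = 11.23241 * 4.2 = 47.18 Nm^3


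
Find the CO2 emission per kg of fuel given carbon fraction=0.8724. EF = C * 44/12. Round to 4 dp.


EF = C_frac * (M_CO2 / M_C)
EF = 0.8724 * (44/12)
EF = 0.8724 * 3.666667 = 3.1988 kg_CO2/kg_fuel


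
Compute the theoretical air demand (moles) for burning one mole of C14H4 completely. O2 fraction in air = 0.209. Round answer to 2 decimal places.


Balanced combustion: C14H4 + 15 O2 -> 14 CO2 + 2 H2O
O2 needed = C + H/4 = 14 + 4/4 = 15.00 moles
Air moles = O2 / 0.209 = 15.00 / 0.209 = 71.77 moles air


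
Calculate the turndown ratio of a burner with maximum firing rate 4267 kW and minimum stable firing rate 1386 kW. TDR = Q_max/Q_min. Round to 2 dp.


TDR = Q_max / Q_min
TDR = 4267 / 1386 = 3.08


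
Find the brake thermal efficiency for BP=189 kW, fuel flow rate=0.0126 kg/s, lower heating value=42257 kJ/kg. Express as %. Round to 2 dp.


eta_BTE = (BP / (mf * LHV)) * 100
Denominator = 0.0126 * 42257 = 532.4382 kW
eta_BTE = (189 / 532.4382) * 100 = 35.50%


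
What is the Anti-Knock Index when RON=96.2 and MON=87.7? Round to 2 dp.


AKI = (RON + MON) / 2
AKI = (96.2 + 87.7) / 2
AKI = 183.9 / 2 = 91.95


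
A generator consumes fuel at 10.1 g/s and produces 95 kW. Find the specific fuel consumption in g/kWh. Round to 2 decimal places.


SFC = (mf / BP) * 3600
Rate = 10.1 / 95 = 0.106316 g/(s*kW)
SFC = 0.106316 * 3600 = 382.74 g/kWh


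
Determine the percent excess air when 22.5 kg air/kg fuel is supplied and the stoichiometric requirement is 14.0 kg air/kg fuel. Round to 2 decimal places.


Excess air = actual - stoichiometric = 22.5 - 14.0 = 8.50 kg/kg fuel
Excess air % = (excess / stoich) * 100 = (8.50 / 14.0) * 100 = 60.71%


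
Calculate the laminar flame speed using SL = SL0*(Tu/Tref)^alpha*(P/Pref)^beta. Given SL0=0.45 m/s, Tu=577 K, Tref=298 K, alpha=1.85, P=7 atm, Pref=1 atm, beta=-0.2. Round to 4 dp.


SL = SL0 * (Tu/Tref)^alpha * (P/Pref)^beta
T ratio = 577/298 = 1.93624161
(T ratio)^alpha = 1.93624161^1.85 = 3.395277
(P/Pref)^beta = 7^(-0.2) = 0.677611
SL = 0.45 * 3.395277 * 0.677611 = 1.0353 m/s


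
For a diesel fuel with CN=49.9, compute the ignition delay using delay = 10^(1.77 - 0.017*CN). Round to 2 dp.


delay = 10^(1.77 - 0.017*CN)
Exponent = 1.77 - 0.017*49.9 = 0.9217
delay = 10^0.9217 = 8.35 ms


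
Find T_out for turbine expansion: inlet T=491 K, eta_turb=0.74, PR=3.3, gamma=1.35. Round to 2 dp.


T_out = T_in * (1 - eta * (1 - PR^(-(gamma-1)/gamma)))
Exponent = -(1.35-1)/1.35 = -0.25925926
PR^exp = 3.3^(-0.25925926) = 0.73378775
Factor = 1 - 0.74*(1 - 0.73378775) = 0.80300294
T_out = 491 * 0.80300294 = 394.27 K


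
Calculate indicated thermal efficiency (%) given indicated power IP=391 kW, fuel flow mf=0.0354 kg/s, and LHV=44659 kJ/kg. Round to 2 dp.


eta_ith = (IP / (mf * LHV)) * 100
Denominator = 0.0354 * 44659 = 1580.9286 kW
eta_ith = (391 / 1580.9286) * 100 = 24.73%


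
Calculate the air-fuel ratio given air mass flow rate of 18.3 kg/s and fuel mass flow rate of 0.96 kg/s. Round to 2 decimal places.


AFR = m_air / m_fuel
AFR = 18.3 / 0.96 = 19.06


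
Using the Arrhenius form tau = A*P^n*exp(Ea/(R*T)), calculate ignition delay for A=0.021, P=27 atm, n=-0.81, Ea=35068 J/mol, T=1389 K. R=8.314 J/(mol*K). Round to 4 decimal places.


tau = A * P^n * exp(Ea/(R*T))
P^n = 27^(-0.81) = 0.06927800
Ea/(R*T) = 35068/(8.314*1389) = 3.036678
exp(Ea/(R*T)) = 20.835910
tau = 0.021 * 0.06927800 * 20.835910 = 0.0303 ms


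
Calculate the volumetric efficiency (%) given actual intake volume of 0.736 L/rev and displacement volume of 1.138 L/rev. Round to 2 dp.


eta_v = (V_actual / V_disp) * 100
Ratio = 0.736 / 1.138 = 0.6467
eta_v = 0.6467 * 100 = 64.67%


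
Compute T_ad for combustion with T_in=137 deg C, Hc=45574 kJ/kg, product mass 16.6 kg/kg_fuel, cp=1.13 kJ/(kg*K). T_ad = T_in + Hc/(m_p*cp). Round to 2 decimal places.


T_ad = T_in + Hc / (m_p * cp)
Denominator = 16.6 * 1.13 = 18.7580
Temperature rise = 45574 / 18.7580 = 2429.58 K
T_ad = 137 + 2429.58 = 2566.58 deg C


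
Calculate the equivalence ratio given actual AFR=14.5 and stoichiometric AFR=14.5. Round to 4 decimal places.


phi = AFR_stoich / AFR_actual
phi = 14.5 / 14.5 = 1.0000


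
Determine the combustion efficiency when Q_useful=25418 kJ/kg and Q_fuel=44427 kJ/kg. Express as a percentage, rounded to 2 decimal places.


Efficiency = (Q_useful / Q_fuel) * 100
Efficiency = (25418 / 44427) * 100
Efficiency = 0.5721 * 100 = 57.21%


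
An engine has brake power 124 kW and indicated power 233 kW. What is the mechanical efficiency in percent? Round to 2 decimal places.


eta_mech = (BP / IP) * 100
Ratio = 124 / 233 = 0.5322
eta_mech = 0.5322 * 100 = 53.22%


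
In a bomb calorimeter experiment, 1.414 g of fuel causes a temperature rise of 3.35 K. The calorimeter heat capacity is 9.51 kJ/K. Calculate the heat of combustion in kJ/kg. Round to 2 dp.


Hc = C_cal * delta_T / m_fuel
Q_released = 9.51 * 3.35 = 31.8585 kJ
m_fuel = 1.414 g = 1.414/1000 kg = 0.001414 kg
Hc = 31.8585 / 0.001414 = 22530.76 kJ/kg


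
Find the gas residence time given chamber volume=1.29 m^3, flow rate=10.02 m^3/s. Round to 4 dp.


tau = V / Q_flow
tau = 1.29 / 10.02 = 0.1287 s


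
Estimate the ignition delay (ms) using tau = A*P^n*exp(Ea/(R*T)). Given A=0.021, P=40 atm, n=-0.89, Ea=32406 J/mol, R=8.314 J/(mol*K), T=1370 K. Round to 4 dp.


tau = A * P^n * exp(Ea/(R*T))
P^n = 40^(-0.89) = 0.03751169
Ea/(R*T) = 32406/(8.314*1370) = 2.845082
exp(Ea/(R*T)) = 17.202975
tau = 0.021 * 0.03751169 * 17.202975 = 0.0136 ms


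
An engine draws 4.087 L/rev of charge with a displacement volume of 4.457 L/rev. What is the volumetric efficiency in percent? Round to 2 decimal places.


eta_v = (V_actual / V_disp) * 100
Ratio = 4.087 / 4.457 = 0.9170
eta_v = 0.9170 * 100 = 91.70%


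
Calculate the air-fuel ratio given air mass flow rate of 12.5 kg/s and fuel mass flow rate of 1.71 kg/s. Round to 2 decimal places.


AFR = m_air / m_fuel
AFR = 12.5 / 1.71 = 7.31


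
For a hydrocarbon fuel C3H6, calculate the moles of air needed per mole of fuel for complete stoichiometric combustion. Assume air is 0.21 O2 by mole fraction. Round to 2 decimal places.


Balanced combustion: C3H6 + 4.5 O2 -> 3 CO2 + 3 H2O
O2 needed = C + H/4 = 3 + 6/4 = 4.50 moles
Air moles = O2 / 0.21 = 4.50 / 0.21 = 21.43 moles air


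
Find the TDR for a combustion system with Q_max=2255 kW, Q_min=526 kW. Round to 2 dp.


TDR = Q_max / Q_min
TDR = 2255 / 526 = 4.29


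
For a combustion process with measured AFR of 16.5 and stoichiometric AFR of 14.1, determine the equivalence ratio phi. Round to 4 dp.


phi = AFR_stoich / AFR_actual
phi = 14.1 / 16.5 = 0.8545
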